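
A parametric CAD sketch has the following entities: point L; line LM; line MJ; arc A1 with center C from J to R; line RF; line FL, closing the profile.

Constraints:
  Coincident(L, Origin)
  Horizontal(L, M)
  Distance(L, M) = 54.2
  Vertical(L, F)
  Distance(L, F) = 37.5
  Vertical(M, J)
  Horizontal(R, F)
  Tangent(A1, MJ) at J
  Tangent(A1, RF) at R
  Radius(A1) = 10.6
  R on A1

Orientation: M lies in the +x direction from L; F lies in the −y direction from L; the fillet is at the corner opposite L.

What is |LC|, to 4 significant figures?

51.23

L is at the origin; L and M share the same y with |LM| = 54.2 and M on the +x side, so M = (54.20, 0.000). LF is vertical with |LF| = 37.5 and F on the −y side, so F = (0.000, -37.50). The virtual corner opposite L is at (54.20, -37.50). Since A1 is tangent to MJ there, CJ ⟂ MJ and since A1 is tangent to RF there, CR ⟂ RF, with radius 10.6, so the center C sits 10.6 in from both sides at C = (43.60, -26.90). Then |LC| = |C − L| = 51.23.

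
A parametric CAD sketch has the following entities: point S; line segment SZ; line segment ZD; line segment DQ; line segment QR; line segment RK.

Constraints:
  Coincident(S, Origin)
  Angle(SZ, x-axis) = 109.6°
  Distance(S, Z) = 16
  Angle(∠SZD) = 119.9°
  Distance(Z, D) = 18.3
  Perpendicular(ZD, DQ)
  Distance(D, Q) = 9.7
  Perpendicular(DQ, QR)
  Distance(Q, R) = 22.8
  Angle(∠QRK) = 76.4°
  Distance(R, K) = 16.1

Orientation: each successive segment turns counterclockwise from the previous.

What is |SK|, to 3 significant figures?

21.1

DQ ⟂ QR, so QR runs at -10.3°; with |QR| = 22.8, R = (-2.67, 4.72). ∠QRK = 76.4° gives RK at 93.3° from the x-axis; with |RK| = 16.1, K = (-3.60, 20.8). Then |SK| = |K − S| = 21.1.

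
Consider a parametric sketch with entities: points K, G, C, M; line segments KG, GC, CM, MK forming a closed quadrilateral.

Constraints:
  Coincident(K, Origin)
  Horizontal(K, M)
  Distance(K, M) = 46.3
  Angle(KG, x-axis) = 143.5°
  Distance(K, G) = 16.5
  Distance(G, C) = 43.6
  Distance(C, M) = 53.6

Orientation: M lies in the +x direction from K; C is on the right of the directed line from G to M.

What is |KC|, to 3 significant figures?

30.9

K is at the origin; KM is horizontal with |KM| = 46.3 and M in +x, so M = (46.3, 0). KG runs at 143.5° with |KG| = 16.5, so G = (-13.3, 9.81). C is determined by |GC| = 43.6 and |CM| = 53.6 together: it lies at the intersection of circle(G, 43.6) and circle(M, 53.6). With |GM| = 60.4, the foot of the radical line on GM is 22.1 from G and the perpendicular offset is √(43.6² − 22.1²) = 37.6. Taking the right-of-GM solution: C = (2.47, -30.8).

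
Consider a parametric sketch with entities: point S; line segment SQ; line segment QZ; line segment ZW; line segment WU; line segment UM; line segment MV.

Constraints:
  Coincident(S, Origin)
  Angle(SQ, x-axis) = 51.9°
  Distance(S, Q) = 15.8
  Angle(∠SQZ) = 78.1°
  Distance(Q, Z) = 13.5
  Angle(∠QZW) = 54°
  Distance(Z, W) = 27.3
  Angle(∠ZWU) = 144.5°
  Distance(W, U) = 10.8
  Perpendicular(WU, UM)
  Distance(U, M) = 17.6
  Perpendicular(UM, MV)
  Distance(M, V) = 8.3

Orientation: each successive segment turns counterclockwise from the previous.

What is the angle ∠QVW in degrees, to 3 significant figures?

93.9°

S is at the origin; SQ runs at 51.9° with length 15.8, so Q = (9.75, 12.4). ∠SQZ = 78.1° gives QZ at 154° from the x-axis; with |QZ| = 13.5, Z = (-2.36, 18.4). ∠QZW = 54.0° gives ZW at -80.2° from the x-axis; with |ZW| = 27.3, W = (2.28, -8.51). ∠ZWU = 144.5° gives WU at -44.7° from the x-axis; with |WU| = 10.8, U = (9.96, -16.1). WU is perpendicular to UM, so UM runs at 45.3°; with |UM| = 17.6, M = (22.3, -3.59). UM is perpendicular to MV, so MV runs at 135°; with |MV| = 8.3, V = (16.4, 2.24). Then cos ∠QVW = VQ·VW / (|VQ||VW|), giving 93.9°.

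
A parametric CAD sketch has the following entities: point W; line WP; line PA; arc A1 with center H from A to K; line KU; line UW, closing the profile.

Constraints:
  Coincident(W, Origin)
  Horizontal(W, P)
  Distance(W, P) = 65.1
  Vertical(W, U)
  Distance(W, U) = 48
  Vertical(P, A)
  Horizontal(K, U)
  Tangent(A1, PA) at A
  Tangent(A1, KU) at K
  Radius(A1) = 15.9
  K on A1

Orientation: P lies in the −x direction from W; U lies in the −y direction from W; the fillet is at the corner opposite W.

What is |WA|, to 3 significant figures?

72.6

The virtual corner opposite W is at (-65.1, -48.0). A1 meets PA tangentially, so HA is at right angles to PA and tangency of A1 to KU means the radius HK is perpendicular to KU, with radius 15.9, so the center H sits 15.9 in from both sides at H = (-49.2, -32.1). That places the tangent points at A = (-65.1, -32.1) on PA and K = (-49.2, -48.0) on KU. Then |WA| = |A − W| = 72.6.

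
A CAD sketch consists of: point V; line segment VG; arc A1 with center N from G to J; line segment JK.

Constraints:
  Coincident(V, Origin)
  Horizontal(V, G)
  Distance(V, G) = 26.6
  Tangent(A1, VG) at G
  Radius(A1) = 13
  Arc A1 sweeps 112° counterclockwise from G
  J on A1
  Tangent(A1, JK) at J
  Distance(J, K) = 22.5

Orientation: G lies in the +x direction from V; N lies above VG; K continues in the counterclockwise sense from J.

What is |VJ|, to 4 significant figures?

42.58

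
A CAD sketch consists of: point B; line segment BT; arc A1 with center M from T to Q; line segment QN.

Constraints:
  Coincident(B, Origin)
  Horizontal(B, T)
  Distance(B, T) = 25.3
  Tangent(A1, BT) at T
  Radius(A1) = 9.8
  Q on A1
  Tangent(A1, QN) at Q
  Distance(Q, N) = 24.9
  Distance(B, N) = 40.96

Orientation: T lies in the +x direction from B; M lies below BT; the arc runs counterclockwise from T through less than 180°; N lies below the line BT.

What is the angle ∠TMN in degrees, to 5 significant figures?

167.76°

B is at the origin; BT is horizontal with |BT| = 25.3 and T on the +x side, so T = (25.300, 0.0000). Tangency of A1 to BT means the radius MT is perpendicular to BT, so M = T + (0, -9.8) = (25.300, -9.8000). Since MQ ⟂ QN (tangency), |MN| = √(9.8² + 24.9²) = 26.759 regardless of where Q sits on A1. So N lies on both circle(B, 40.96) and circle(M, 26.759); the below-BT intersection is N = (19.628, -35.951). Q is the foot of the tangent from N: Q = (15.627, -11.374).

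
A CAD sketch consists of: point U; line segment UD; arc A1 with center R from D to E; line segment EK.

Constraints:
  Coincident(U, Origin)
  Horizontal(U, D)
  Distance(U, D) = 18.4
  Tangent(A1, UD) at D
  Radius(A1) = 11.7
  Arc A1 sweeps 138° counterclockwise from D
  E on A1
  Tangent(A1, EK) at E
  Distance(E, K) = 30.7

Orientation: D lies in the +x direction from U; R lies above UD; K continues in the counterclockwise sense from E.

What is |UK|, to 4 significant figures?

41.08

U is at the origin; UD is horizontal with |UD| = 18.4 and D on the +x side, so D = (18.40, 0.000). Tangency of A1 to UD means the radius RD is perpendicular to UD, so R = D + (0, 11.7) = (18.40, 11.70). On A1, D sits at bearing -90° from R; a 138° counterclockwise sweep puts E at bearing 48°, so E = R + 11.7·(cos 48°, sin 48°) = (26.23, 20.39). Since A1 is tangent to EK there, RE ⟂ EK, so EK runs along (−sin 48°, cos 48°); with |EK| = 30.7, K = (3.414, 40.94). Then |UK| = |K − U| = 41.08.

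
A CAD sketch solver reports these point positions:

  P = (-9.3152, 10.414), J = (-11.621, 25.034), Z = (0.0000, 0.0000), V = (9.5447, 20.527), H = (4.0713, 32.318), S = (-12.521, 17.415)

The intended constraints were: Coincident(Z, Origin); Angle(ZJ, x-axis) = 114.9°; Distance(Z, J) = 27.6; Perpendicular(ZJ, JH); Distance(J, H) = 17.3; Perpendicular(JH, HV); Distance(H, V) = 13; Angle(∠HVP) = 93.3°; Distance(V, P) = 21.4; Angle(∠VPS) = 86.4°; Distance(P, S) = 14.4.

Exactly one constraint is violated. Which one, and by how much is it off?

Distance(P, S) = 14.4 — off by 6.70.

Z = (0.00, 0.00) ✓; ZJ at 114.9° ✓; |ZJ| = 27.60 ✓; ∠(ZJ, JH) = 90.00° ✓; |JH| = 17.30 ✓; ∠(JH, HV) = 90.00° ✓; |HV| = 13.00 ✓; ∠HVP = 93.30° ✓; |VP| = 21.40 ✓; ∠VPS = 86.40° ✓; |PS| = 7.700 ✗.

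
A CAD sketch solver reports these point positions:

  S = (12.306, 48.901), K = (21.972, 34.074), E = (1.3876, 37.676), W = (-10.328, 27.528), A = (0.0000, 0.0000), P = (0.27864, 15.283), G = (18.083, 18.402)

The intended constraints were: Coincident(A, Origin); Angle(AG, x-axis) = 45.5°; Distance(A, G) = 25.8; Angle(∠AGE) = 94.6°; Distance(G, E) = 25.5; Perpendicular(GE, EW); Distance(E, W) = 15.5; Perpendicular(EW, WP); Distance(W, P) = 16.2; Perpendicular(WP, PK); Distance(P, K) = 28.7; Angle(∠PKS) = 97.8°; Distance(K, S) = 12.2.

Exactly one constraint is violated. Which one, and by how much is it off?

Distance(K, S) = 12.2 — off by 5.50.

A = (0.00, 0.00) ✓; AG at 45.50° ✓; |AG| = 25.80 ✓; ∠AGE = 94.60° ✓; |GE| = 25.50 ✓; ∠(GE, EW) = 90.00° ✓; |EW| = 15.50 ✓; ∠(EW, WP) = 90.00° ✓; |WP| = 16.20 ✓; ∠(WP, PK) = 90.00° ✓; |PK| = 28.70 ✓; ∠PKS = 97.80° ✓; |KS| = 17.70 ✗.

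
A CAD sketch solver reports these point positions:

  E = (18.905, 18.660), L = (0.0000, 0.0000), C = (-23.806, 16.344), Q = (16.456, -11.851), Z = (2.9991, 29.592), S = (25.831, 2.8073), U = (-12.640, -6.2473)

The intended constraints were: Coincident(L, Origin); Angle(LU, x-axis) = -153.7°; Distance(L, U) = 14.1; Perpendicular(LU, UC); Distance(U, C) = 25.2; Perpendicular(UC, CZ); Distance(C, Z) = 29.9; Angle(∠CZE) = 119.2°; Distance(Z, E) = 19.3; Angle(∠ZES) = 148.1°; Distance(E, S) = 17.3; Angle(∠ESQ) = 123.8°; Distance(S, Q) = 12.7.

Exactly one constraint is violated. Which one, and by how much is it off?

Distance(S, Q) = 12.7 — off by 4.70.

L = (0.00, 0.00) ✓; LU at -153.7° ✓; |LU| = 14.10 ✓; ∠(LU, UC) = 90.00° ✓; |UC| = 25.20 ✓; ∠(UC, CZ) = 90.00° ✓; |CZ| = 29.90 ✓; ∠CZE = 119.2° ✓; |ZE| = 19.30 ✓; ∠ZES = 148.1° ✓; |ES| = 17.30 ✓; ∠ESQ = 123.8° ✓; |SQ| = 17.40 ✗.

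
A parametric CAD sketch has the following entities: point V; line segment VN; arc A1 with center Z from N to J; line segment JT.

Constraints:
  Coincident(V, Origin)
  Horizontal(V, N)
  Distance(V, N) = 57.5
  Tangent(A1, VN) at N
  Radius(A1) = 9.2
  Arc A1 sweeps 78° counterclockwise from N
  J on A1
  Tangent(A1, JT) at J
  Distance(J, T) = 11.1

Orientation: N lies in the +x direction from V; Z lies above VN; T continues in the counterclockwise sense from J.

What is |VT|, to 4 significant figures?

71.16

V is at the origin; V and N share the same y with |VN| = 57.5 and N on the +x side, so N = (57.50, 0.000). The tangent condition forces ZN to be normal to VN, so Z = N + (0, 9.2) = (57.50, 9.200). On A1, N sits at bearing -90° from Z; a 78° counterclockwise sweep puts J at bearing -12°, so J = Z + 9.2·(cos -12°, sin -12°) = (66.50, 7.287). The tangent condition forces ZJ to be normal to JT, so JT runs along (−sin -12°, cos -12°); with |JT| = 11.1, T = (68.81, 18.14). Then |VT| = |T − V| = 71.16.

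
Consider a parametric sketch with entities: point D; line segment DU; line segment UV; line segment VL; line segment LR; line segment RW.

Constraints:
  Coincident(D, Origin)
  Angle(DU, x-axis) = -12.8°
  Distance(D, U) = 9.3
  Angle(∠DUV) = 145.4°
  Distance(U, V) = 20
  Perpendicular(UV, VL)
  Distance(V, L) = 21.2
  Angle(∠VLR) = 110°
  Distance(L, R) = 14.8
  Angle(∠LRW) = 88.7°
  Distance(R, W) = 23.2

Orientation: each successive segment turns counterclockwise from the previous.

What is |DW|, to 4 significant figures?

6.387

D is at the origin; DU runs at -12.8° with length 9.3, so U = (9.069, -2.060). ∠DUV = 145.4° gives UV at 21.80° from the x-axis; with |UV| = 20.0, V = (27.64, 5.367). UV is perpendicular to VL, so VL runs at 111.8°; with |VL| = 21.2, L = (19.77, 25.05). ∠VLR = 110.0° gives LR at -178.2° from the x-axis; with |LR| = 14.8, R = (4.973, 24.59). ∠LRW = 88.7° gives RW at -86.90° from the x-axis; with |RW| = 23.2, W = (6.228, 1.420). Then |DW| = |W − D| = 6.387.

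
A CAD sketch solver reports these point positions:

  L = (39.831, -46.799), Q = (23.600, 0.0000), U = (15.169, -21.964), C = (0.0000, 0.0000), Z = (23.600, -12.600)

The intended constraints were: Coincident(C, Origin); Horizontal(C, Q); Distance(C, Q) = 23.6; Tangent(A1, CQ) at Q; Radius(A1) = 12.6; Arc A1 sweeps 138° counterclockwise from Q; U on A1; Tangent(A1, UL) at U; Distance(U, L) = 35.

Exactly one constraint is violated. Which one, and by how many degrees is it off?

Tangent(A1, UL) at U — off by 3.20°.

C = (0.00, 0.00) ✓; C.y = 0.00, Q.y = 0.00 ✓; |CQ| = 23.60 ✓; ∠(ZQ, QC) = 90.00° ✓; |ZQ| = 12.60 ✓; bearing(Z→U) − bearing(Z→Q) = 138.0° ✓; |ZU| = 12.60 ✓; ∠(ZU, UL) = 93.20° ✗; |UL| = 35.00 ✓.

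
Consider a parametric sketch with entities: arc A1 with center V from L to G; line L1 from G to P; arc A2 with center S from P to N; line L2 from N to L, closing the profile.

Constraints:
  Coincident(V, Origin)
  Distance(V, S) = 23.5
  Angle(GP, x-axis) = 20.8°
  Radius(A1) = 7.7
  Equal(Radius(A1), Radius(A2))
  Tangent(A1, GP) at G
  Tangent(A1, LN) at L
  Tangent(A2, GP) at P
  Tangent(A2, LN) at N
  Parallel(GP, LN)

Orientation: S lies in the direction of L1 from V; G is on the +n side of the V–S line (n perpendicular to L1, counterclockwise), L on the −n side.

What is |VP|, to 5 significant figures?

24.729

Tangency of A1 to both parallel lines with radius 7.7 puts G and L at V ± 7.7·n: G = (-2.7343, 7.1982), L = (2.7343, -7.1982). Equal radii place P and N the same way about S: P = S + 7.7·n = (19.234, 15.543), N = S − 7.7·n = (24.703, 1.1469). Then |VP| = |P − V| = 24.729.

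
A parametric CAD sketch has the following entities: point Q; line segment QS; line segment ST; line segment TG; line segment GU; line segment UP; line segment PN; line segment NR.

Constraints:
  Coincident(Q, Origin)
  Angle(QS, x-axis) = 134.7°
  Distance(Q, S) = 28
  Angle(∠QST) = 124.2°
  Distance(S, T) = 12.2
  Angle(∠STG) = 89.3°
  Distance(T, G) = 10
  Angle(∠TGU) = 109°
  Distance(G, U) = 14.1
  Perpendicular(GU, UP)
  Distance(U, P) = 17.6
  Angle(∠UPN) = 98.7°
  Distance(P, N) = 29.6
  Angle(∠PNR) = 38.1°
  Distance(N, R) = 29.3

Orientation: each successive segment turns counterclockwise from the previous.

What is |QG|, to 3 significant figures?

30.8

Q is at the origin; QS runs at 134.7° with length 28.0, so S = (-19.7, 19.9). ∠QST = 124.2° gives ST at -170° from the x-axis; with |ST| = 12.2, T = (-31.7, 17.7). ∠STG = 89.3° gives TG at -78.8° from the x-axis; with |TG| = 10.0, G = (-29.7, 7.87). Then |QG| = |G − Q| = 30.8.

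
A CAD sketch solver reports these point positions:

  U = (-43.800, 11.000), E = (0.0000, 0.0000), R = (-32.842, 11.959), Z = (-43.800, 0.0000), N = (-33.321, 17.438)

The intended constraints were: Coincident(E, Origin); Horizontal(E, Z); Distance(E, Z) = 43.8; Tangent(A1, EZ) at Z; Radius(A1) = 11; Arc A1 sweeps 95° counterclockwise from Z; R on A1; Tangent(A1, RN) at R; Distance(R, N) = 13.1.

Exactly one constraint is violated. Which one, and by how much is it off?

Distance(R, N) = 13.1 — off by 7.60.

E = (0.00, 0.00) ✓; E.y = 0.00, Z.y = 0.00 ✓; |EZ| = 43.80 ✓; ∠(UZ, ZE) = 90.00° ✓; |UZ| = 11.00 ✓; bearing(U→R) − bearing(U→Z) = 95.00° ✓; |UR| = 11.00 ✓; ∠(UR, RN) = 90.01° ✓; |RN| = 5.500 ✗.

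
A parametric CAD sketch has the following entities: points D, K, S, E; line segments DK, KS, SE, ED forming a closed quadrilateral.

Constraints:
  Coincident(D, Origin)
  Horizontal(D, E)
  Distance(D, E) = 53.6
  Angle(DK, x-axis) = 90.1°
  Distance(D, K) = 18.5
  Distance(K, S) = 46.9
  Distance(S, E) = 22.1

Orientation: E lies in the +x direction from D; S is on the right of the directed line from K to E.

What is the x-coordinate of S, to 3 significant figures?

35.3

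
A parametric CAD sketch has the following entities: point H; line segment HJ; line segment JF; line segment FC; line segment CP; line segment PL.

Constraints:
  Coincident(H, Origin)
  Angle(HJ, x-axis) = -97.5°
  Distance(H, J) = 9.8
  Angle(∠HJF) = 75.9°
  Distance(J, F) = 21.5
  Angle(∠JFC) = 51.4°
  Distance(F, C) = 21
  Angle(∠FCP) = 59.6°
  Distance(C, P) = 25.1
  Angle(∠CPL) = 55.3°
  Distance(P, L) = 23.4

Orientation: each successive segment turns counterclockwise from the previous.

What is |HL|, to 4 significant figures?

22.60

H is at the origin; HJ runs at -97.5° with length 9.8, so J = (-1.279, -9.716). ∠HJF = 75.9° gives JF at 6.600° from the x-axis; with |JF| = 21.5, F = (20.08, -7.245). ∠JFC = 51.4° gives FC at 135.2° from the x-axis; with |FC| = 21.0, C = (5.177, 7.552). ∠FCP = 59.6° gives CP at -104.4° from the x-axis; with |CP| = 25.1, P = (-1.065, -16.76). ∠CPL = 55.3° gives PL at 20.30° from the x-axis; with |PL| = 23.4, L = (20.88, -8.641). Then |HL| = |L − H| = 22.60.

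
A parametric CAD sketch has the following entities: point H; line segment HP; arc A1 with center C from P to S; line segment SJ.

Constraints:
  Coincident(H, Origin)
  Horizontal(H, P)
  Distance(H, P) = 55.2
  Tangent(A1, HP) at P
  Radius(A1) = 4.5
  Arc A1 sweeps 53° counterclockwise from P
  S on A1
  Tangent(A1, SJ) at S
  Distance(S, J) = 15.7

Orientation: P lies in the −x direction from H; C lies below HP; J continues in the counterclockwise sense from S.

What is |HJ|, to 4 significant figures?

69.73

H is at the origin; H and P share the same y with |HP| = 55.2 and P on the −x side, so P = (-55.20, 0.000). Tangency of A1 to HP means the radius CP is perpendicular to HP, so C = P + (0, -4.5) = (-55.20, -4.500). On A1, P sits at bearing 90° from C; a 53° counterclockwise sweep puts S at bearing 143°, so S = C + 4.5·(cos 143°, sin 143°) = (-58.79, -1.792). Tangency of A1 to SJ means the radius CS is perpendicular to SJ, so SJ runs along (−sin 143°, cos 143°); with |SJ| = 15.7, J = (-68.24, -14.33). Then |HJ| = |J − H| = 69.73.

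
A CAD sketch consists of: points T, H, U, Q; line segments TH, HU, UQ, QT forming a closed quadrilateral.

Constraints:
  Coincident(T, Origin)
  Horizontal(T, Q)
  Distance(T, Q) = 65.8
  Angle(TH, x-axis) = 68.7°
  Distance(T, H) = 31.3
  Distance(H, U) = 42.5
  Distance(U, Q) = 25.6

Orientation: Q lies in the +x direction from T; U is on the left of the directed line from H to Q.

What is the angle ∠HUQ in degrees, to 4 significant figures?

128.4°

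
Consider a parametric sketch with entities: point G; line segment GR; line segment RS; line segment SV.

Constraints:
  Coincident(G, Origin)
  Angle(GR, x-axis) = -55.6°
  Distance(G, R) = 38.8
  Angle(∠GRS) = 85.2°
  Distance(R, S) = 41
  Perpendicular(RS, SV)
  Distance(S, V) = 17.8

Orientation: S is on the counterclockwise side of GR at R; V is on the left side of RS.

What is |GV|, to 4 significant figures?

43.13

G is at the origin; GR runs at -55.6° with length 38.8, so R = 38.8·(cos -55.6°, sin -55.6°) = (21.92, -32.01). ∠GRS = 85.2°, so RS runs at -55.6° + (180° − 85.2°) = 39.20° from the x-axis; with |RS| = 41.0, S = R + 41.0·(cos 39.20°, sin 39.20°) = (53.69, -6.101). RS ⟂ SV; with |SV| = 17.8 on the left of RS, V = S + 17.8·(-0.6320, 0.7749) = (42.44, 7.693). Then |GV| = |V − G| = 43.13.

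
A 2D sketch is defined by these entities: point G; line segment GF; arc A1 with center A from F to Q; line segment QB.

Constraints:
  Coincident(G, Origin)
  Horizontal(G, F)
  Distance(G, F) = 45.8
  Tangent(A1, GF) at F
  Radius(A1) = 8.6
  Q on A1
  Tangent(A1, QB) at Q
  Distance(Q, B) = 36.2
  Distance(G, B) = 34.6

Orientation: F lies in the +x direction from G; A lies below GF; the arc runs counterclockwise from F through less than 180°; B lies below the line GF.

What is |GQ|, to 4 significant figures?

39.34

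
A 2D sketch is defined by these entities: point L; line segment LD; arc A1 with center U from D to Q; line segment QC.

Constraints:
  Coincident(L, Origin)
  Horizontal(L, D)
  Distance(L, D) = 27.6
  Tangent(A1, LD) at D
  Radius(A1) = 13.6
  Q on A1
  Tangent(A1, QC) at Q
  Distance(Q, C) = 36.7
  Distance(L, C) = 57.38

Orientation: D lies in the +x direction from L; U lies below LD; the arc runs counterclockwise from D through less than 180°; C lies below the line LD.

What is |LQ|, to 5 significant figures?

22.167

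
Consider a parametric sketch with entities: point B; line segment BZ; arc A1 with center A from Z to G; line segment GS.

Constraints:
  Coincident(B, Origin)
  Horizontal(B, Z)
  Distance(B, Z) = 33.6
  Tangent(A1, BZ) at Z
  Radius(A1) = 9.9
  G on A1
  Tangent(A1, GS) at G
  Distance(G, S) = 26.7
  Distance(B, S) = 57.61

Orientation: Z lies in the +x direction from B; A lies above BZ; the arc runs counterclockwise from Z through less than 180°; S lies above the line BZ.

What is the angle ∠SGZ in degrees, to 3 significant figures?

137°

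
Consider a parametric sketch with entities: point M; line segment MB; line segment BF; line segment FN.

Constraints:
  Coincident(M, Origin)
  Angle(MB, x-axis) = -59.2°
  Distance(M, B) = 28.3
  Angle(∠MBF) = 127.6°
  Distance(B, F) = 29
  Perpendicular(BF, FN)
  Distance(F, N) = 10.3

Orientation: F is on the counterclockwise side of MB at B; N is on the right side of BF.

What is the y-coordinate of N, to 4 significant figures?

-37.97

M is at the origin; MB runs at -59.2° with length 28.3, so B = 28.3·(cos -59.2°, sin -59.2°) = (14.49, -24.31). ∠MBF = 127.6°, so BF runs at -59.2° + (180° − 127.6°) = -6.800° from the x-axis; with |BF| = 29.0, F = B + 29.0·(cos -6.800°, sin -6.800°) = (43.29, -27.74). BF is perpendicular to FN; with |FN| = 10.3 on the right of BF, N = F + 10.3·(-0.1184, -0.9930) = (42.07, -37.97). So N.y = -37.97.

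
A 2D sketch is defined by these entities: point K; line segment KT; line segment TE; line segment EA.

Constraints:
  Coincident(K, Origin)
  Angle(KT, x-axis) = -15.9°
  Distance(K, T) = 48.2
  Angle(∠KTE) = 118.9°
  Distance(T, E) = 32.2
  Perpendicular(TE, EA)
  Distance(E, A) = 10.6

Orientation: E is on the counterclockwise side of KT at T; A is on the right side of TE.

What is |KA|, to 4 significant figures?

76.60

K is at the origin; KT runs at -15.9° with length 48.2, so T = 48.2·(cos -15.9°, sin -15.9°) = (46.36, -13.20). ∠KTE = 118.9°, so TE runs at -15.9° + (180° − 118.9°) = 45.20° from the x-axis; with |TE| = 32.2, E = T + 32.2·(cos 45.20°, sin 45.20°) = (69.05, 9.643). The perpendicularity gives EA at right angles to TE; with |EA| = 10.6 on the right of TE, A = E + 10.6·(0.7096, -0.7046) = (76.57, 2.174). Then |KA| = |A − K| = 76.60.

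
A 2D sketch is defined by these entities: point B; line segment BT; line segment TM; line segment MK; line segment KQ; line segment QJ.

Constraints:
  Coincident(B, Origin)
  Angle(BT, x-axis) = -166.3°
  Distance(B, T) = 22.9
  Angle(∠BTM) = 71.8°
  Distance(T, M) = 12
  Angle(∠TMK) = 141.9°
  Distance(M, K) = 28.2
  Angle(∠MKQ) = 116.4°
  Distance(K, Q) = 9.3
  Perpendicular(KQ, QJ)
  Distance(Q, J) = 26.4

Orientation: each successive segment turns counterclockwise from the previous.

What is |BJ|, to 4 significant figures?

0.9212

B is at the origin; BT runs at -166.3° with length 22.9, so T = (-22.25, -5.424). ∠BTM = 71.8° gives TM at -58.10° from the x-axis; with |TM| = 12.0, M = (-15.91, -15.61). ∠TMK = 141.9° gives MK at -20.00° from the x-axis; with |MK| = 28.2, K = (10.59, -25.26). ∠MKQ = 116.4° gives KQ at 43.60° from the x-axis; with |KQ| = 9.3, Q = (17.33, -18.84). KQ ⟂ QJ, so QJ runs at 133.6°; with |QJ| = 26.4, J = (-0.8790, 0.2754). Then |BJ| = |J − B| = 0.9212.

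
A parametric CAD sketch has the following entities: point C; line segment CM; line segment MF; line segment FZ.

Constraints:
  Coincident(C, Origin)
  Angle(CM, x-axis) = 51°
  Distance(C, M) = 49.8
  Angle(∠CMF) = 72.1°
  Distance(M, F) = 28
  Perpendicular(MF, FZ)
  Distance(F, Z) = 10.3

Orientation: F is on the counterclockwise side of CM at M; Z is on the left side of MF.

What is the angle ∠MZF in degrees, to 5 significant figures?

69.804°

C is at the origin; CM runs at 51.0° with length 49.8, so M = 49.8·(cos 51.0°, sin 51.0°) = (31.340, 38.702). ∠CMF = 72.1°, so MF runs at 51.0° + (180° − 72.1°) = 158.90° from the x-axis; with |MF| = 28.0, F = M + 28.0·(cos 158.90°, sin 158.90°) = (5.2175, 48.782). MF ⟂ FZ; with |FZ| = 10.3 on the left of MF, Z = F + 10.3·(-0.36000, -0.93295) = (1.5095, 39.172). Then cos ∠MZF = ZM·ZF / (|ZM||ZF|), giving 69.804°.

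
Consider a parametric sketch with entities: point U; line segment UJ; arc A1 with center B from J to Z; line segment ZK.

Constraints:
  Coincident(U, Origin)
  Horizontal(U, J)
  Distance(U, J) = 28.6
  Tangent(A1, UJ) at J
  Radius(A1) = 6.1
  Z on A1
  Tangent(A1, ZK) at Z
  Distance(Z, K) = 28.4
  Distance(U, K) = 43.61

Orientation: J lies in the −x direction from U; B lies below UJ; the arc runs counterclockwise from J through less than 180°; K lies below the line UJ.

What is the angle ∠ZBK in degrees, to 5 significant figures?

77.878°

U is at the origin; U and J share the same y with |UJ| = 28.6 and J on the −x side, so J = (-28.600, 0.0000). A1 meets UJ tangentially, so BJ is at right angles to UJ, so B = J + (0, -6.1) = (-28.600, -6.1000). Since BZ ⟂ ZK (tangency), |BK| = √(6.1² + 28.4²) = 29.048 regardless of where Z sits on A1. So K lies on both circle(U, 43.61) and circle(B, 29.048); the below-UJ intersection is K = (-25.977, -35.029). Z is the foot of the tangent from K: Z = (-34.424, -7.9143).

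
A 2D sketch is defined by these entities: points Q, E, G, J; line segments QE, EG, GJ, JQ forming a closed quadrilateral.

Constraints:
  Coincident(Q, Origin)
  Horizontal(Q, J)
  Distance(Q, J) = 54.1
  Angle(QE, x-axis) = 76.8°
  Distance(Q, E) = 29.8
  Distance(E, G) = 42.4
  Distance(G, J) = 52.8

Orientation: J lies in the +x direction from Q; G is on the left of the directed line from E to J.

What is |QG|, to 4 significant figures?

66.95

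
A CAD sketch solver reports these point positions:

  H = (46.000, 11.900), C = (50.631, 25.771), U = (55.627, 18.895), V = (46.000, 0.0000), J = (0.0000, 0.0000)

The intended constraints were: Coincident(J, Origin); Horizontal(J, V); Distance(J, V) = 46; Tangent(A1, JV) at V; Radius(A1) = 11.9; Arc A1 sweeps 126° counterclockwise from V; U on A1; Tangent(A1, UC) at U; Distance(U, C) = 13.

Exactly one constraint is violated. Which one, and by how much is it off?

Distance(U, C) = 13 — off by 4.50.

J = (0.00, 0.00) ✓; J.y = 0.00, V.y = 0.00 ✓; |JV| = 46.00 ✓; ∠(HV, VJ) = 90.00° ✓; |HV| = 11.90 ✓; bearing(H→U) − bearing(H→V) = 126.0° ✓; |HU| = 11.90 ✓; ∠(HU, UC) = 90.00° ✓; |UC| = 8.499 ✗.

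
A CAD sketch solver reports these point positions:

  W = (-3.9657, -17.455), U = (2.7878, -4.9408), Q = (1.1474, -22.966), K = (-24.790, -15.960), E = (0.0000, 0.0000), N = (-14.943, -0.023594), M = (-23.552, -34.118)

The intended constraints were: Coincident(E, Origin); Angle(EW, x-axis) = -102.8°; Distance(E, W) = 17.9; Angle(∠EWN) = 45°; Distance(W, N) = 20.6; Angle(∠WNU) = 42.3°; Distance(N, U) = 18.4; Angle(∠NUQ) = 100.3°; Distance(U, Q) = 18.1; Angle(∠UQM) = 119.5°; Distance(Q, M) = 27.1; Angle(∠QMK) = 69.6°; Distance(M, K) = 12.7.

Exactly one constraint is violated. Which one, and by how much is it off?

Distance(M, K) = 12.7 — off by 5.50.

E = (0.00, 0.00) ✓; EW at -102.8° ✓; |EW| = 17.90 ✓; ∠EWN = 45.00° ✓; |WN| = 20.60 ✓; ∠WNU = 42.30° ✓; |NU| = 18.40 ✓; ∠NUQ = 100.3° ✓; |UQ| = 18.10 ✓; ∠UQM = 119.5° ✓; |QM| = 27.10 ✓; ∠QMK = 69.60° ✓; |MK| = 18.20 ✗.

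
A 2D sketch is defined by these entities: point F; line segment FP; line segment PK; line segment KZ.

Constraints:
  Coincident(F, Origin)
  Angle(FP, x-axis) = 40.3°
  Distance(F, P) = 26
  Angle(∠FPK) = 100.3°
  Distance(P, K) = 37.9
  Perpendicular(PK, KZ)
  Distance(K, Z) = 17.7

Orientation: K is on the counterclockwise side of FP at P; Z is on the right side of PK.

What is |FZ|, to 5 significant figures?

60.693

F is at the origin; FP runs at 40.3° with length 26.0, so P = 26.0·(cos 40.3°, sin 40.3°) = (19.829, 16.817). ∠FPK = 100.3°, so PK runs at 40.3° + (180° − 100.3°) = 120.00° from the x-axis; with |PK| = 37.9, K = P + 37.9·(cos 120.00°, sin 120.00°) = (0.87938, 49.639). The perpendicularity gives KZ at right angles to PK; with |KZ| = 17.7 on the right of PK, Z = K + 17.7·(0.86603, 0.50000) = (16.208, 58.489). Then |FZ| = |Z − F| = 60.693.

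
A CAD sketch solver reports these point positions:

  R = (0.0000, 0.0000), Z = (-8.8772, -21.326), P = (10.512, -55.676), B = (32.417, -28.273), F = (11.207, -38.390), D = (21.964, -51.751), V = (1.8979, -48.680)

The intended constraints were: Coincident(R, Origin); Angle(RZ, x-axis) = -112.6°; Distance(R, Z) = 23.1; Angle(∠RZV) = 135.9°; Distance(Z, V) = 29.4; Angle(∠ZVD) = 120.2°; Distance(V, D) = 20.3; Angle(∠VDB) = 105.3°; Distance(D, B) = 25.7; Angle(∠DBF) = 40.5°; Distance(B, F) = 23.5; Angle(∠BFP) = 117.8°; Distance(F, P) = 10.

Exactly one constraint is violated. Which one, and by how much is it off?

Distance(F, P) = 10 — off by 7.30.

R = (0.00, 0.00) ✓; RZ at -112.6° ✓; |RZ| = 23.10 ✓; ∠RZV = 135.9° ✓; |ZV| = 29.40 ✓; ∠ZVD = 120.2° ✓; |VD| = 20.30 ✓; ∠VDB = 105.3° ✓; |DB| = 25.70 ✓; ∠DBF = 40.50° ✓; |BF| = 23.50 ✓; ∠BFP = 117.8° ✓; |FP| = 17.30 ✗.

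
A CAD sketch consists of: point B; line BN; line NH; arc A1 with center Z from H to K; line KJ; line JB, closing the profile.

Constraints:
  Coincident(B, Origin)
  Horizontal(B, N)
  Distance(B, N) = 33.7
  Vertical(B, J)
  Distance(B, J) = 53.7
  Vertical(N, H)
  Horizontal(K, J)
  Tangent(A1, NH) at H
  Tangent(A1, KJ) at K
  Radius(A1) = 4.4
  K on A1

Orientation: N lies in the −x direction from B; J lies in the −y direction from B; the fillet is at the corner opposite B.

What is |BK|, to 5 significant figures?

61.173

B is at the origin; BN is horizontal with |BN| = 33.7 and N on the −x side, so N = (-33.700, 0.0000). BJ is vertical with |BJ| = 53.7 and J on the −y side, so J = (0.0000, -53.700). The virtual corner opposite B is at (-33.700, -53.700). The tangent condition forces ZH to be normal to NH and since A1 is tangent to KJ there, ZK ⟂ KJ, with radius 4.4, so the center Z sits 4.4 in from both sides at Z = (-29.300, -49.300). That places the tangent points at H = (-33.700, -49.300) on NH and K = (-29.300, -53.700) on KJ. Then |BK| = |K − B| = 61.173.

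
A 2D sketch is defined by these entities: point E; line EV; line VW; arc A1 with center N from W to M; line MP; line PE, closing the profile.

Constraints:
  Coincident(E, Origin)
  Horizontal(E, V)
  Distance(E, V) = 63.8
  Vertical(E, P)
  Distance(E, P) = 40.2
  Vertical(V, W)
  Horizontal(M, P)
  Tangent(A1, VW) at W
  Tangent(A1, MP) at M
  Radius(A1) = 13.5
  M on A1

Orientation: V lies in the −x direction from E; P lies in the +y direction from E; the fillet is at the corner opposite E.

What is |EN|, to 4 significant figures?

56.95

E is at the origin; EV is horizontal with |EV| = 63.8 and V on the −x side, so V = (-63.80, 0.000). E and P share the same x with |EP| = 40.2 and P on the +y side, so P = (0.000, 40.20). The virtual corner opposite E is at (-63.80, 40.20). Since A1 is tangent to VW there, NW ⟂ VW and the tangent condition forces NM to be normal to MP, with radius 13.5, so the center N sits 13.5 in from both sides at N = (-50.30, 26.70). Then |EN| = |N − E| = 56.95.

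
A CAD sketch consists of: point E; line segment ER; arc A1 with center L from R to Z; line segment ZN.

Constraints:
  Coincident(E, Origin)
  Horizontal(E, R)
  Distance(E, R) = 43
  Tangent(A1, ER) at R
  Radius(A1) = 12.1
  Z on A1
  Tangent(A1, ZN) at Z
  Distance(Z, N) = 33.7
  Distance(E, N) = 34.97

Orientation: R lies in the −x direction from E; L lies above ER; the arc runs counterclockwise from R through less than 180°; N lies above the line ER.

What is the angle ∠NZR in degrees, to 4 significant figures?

153.0°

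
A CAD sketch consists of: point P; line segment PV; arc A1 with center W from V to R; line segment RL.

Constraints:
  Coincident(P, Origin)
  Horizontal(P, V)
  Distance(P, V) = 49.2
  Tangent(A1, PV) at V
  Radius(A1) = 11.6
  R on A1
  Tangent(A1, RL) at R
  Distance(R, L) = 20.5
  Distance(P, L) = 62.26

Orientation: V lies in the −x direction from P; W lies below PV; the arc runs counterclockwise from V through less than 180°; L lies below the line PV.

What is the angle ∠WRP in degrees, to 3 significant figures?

8.73°

Checks: |WV| = 11.60 ✓; |WR| = 11.60 ✓; ∠(WR, RL) = 90.00° ✓; |RL| = 20.50 ✓; |PL| = 62.26 ✓.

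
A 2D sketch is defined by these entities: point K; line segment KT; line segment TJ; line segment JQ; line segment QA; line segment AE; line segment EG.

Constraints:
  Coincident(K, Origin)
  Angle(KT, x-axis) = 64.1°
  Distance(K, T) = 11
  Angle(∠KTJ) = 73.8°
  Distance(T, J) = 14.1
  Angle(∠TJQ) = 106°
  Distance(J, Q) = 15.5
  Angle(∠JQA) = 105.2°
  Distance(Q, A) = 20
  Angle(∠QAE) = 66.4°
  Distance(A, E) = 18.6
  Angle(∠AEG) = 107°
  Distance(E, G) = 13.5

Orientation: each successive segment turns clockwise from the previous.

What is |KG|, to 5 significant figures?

12.320

K is at the origin; KT runs at 64.1° with length 11.0, so T = (4.8048, 9.8951). ∠KTJ = 73.8° gives TJ at -42.100° from the x-axis; with |TJ| = 14.1, J = (15.267, 0.44212). ∠TJQ = 106.0° gives JQ at -116.10° from the x-axis; with |JQ| = 15.5, Q = (8.4476, -13.477). ∠JQA = 105.2° gives QA at 169.10° from the x-axis; with |QA| = 20.0, A = (-11.192, -9.6954). ∠QAE = 66.4° gives AE at 55.500° from the x-axis; with |AE| = 18.6, E = (-0.65640, 5.6333). ∠AEG = 107.0° gives EG at -17.500° from the x-axis; with |EG| = 13.5, G = (12.219, 1.5738). Then |KG| = |G − K| = 12.320.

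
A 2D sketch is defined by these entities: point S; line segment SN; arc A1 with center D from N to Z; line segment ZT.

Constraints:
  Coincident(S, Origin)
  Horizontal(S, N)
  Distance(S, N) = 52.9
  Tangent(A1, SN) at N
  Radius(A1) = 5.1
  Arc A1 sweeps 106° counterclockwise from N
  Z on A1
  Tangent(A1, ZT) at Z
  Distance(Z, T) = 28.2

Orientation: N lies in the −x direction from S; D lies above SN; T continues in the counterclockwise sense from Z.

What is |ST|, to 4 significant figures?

65.12

S is at the origin; S and N share the same y with |SN| = 52.9 and N on the −x side, so N = (-52.90, 0.000). The tangent condition forces DN to be normal to SN, so D = N + (0, 5.1) = (-52.90, 5.100). On A1, N sits at bearing -90° from D; a 106° counterclockwise sweep puts Z at bearing 16°, so Z = D + 5.1·(cos 16°, sin 16°) = (-48.00, 6.506). The tangent condition forces DZ to be normal to ZT, so ZT runs along (−sin 16°, cos 16°); with |ZT| = 28.2, T = (-55.77, 33.61). Then |ST| = |T − S| = 65.12.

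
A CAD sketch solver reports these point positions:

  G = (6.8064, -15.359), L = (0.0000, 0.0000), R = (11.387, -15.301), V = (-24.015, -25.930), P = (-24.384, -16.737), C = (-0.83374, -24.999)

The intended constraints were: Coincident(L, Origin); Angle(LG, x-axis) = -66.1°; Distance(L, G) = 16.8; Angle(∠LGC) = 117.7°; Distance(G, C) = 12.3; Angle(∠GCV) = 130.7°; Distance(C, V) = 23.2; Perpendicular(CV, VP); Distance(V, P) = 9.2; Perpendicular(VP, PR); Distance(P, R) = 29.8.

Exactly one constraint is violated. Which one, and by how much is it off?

Distance(P, R) = 29.8 — off by 6.00.

L = (0.00, 0.00) ✓; LG at -66.10° ✓; |LG| = 16.80 ✓; ∠LGC = 117.7° ✓; |GC| = 12.30 ✓; ∠GCV = 130.7° ✓; |CV| = 23.20 ✓; ∠(CV, VP) = 90.00° ✓; |VP| = 9.200 ✓; ∠(VP, PR) = 90.00° ✓; |PR| = 35.80 ✗.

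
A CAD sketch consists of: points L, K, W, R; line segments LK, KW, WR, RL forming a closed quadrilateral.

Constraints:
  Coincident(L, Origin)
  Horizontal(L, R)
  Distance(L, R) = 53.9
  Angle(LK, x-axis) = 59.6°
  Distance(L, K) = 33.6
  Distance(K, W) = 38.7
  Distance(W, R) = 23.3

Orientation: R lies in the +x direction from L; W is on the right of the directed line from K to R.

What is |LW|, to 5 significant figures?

32.362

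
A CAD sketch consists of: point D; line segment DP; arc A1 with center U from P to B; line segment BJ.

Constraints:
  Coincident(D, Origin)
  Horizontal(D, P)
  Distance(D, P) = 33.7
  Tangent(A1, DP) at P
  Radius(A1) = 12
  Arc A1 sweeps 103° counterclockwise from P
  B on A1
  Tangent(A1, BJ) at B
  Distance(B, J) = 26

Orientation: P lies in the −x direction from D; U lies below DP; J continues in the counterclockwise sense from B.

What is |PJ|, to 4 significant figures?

40.46

On A1, P sits at bearing 90° from U; a 103° counterclockwise sweep puts B at bearing 193°, so B = U + 12.0·(cos 193°, sin 193°) = (-45.39, -14.70). Since A1 is tangent to BJ there, UB ⟂ BJ, so BJ runs along (−sin 193°, cos 193°); with |BJ| = 26.0, J = (-39.54, -40.03). Then |PJ| = |J − P| = 40.46.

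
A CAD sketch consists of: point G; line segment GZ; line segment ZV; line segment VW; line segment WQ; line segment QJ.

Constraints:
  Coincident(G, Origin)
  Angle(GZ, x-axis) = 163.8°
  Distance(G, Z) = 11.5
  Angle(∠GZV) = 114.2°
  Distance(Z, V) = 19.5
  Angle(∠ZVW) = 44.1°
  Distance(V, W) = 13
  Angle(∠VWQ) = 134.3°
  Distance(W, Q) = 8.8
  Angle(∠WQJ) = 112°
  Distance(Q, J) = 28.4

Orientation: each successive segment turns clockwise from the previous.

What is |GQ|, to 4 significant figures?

6.312

∠ZVW = 44.1° gives VW at -37.90° from the x-axis; with |VW| = 13.0, W = (-3.499, 14.53). ∠VWQ = 134.3° gives WQ at -83.60° from the x-axis; with |WQ| = 8.8, Q = (-2.518, 5.788). Then |GQ| = |Q − G| = 6.312.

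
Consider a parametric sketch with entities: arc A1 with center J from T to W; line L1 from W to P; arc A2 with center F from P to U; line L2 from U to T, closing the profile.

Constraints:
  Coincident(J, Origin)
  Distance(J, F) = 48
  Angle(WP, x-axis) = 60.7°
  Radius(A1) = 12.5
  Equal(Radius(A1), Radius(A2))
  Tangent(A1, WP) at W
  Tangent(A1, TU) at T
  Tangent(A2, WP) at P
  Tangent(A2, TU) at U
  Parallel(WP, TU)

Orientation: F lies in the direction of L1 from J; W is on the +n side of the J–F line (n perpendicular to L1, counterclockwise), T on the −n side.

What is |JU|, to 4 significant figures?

49.60

The slot axis is L1's direction at 60.7°, so u = (cos 60.7°, sin 60.7°) = (0.4894, 0.8721) and n = (−sin 60.7°, cos 60.7°) = (-0.8721, 0.4894). J is at the origin and F lies 48.0 along u from J, so F = 48.0·u = (23.49, 41.86). Tangency of A1 to both parallel lines with radius 12.5 puts W and T at J ± 12.5·n: W = (-10.90, 6.117), T = (10.90, -6.117). Equal radii place P and U the same way about F: P = F + 12.5·n = (12.59, 47.98), U = F − 12.5·n = (34.39, 35.74). Then |JU| = |U − J| = 49.60.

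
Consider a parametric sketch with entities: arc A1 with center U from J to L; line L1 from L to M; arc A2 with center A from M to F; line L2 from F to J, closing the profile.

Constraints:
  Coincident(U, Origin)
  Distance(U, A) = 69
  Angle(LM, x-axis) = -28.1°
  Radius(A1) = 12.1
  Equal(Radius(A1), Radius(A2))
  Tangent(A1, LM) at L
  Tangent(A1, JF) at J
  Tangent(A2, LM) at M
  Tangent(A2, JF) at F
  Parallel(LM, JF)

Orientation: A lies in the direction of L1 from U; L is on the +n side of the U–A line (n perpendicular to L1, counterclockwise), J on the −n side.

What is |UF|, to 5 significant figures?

70.053

The slot axis is L1's direction at -28.1°, so u = (cos -28.1°, sin -28.1°) = (0.88213, -0.47101) and n = (−sin -28.1°, cos -28.1°) = (0.47101, 0.88213). U is at the origin and A lies 69.0 along u from U, so A = 69.0·u = (60.867, -32.500). Tangency of A1 to both parallel lines with radius 12.1 puts L and J at U ± 12.1·n: L = (5.6992, 10.674), J = (-5.6992, -10.674). Equal radii place M and F the same way about A: M = A + 12.1·n = (66.566, -21.826), F = A − 12.1·n = (55.168, -43.174). Then |UF| = |F − U| = 70.053.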